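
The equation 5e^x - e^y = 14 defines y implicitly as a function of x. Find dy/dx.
Differentiate the relation implicitly: treat y = y(x) and apply the chain rule, so every y-derivative picks up a y' = dy/dx factor.

With everything moved to the left-hand side, differentiate term by term:
  d/dx[5e^(x)] = 5e^(x)
  d/dx[-e^(y)] = -y'·e^(y)
  d/dx[-14] = 0

Separating the contributions that come from x directly and those that come through y:
  without y':      5e^(x)
  multiplying y':  -e^(y)

so (5e^(x)) + (-e^(y))·y' = 0, and therefore
  dy/dx = -(5e^(x))/(-e^(y)) = 5e^(x - y)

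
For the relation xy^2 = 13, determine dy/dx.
Differentiate the relation implicitly: treat y = y(x) and apply the chain rule, so every y-derivative picks up a y' = dy/dx factor.

With everything moved to the left-hand side, differentiate term by term:
  d/dx[xy^2] = 2xy·y' + y^2
  d/dx[-13] = 0

Separating the contributions that come from x directly and those that come through y:
  without y':      y^2
  multiplying y':  2xy

so (y^2) + (2xy)·y' = 0, and therefore
  dy/dx = -(y^2)/(2xy) = -y/(2x)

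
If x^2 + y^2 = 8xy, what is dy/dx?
Apply d/dx to both sides, remembering that y depends on x. Each occurrence of y therefore brings in a y' = dy/dx via the chain rule.

With F(x, y) equal to the left-hand side minus the right, differentiate F term by term:
  d/dx[x^2] = 2x
  d/dx[-8xy] = -8x·y' - 8y
  d/dx[y^2] = 2y·y'
Adding these up, d/dx[F] = 0 becomes
  (2x - 8y) + (-8x + 2y)·y' = 0,
so isolating y',
  dy/dx = -(2x - 8y)/(-8x + 2y) = (x - 4y)/(4x - y)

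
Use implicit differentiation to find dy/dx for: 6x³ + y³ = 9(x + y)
Differentiate both sides with respect to x, treating y as y(x). By the chain rule, any term containing y contributes a factor of y' = dy/dx when we differentiate it.

Move every term to one side and write the relation as F(x, y) = 0. Term by term,
  d/dx[6x^3] = 18x^2
  d/dx[-9x] = -9
  d/dx[y^3] = 3y^2·y'
  d/dx[-9y] = -9·y'

The pieces without y' make up ∂F/∂x and the coefficient of y' is ∂F/∂y:
  ∂F/∂x = 18x^2 - 9,
  ∂F/∂y = 3y^2 - 9.

Since d/dx[F] = ∂F/∂x + (∂F/∂y)·y' = 0, solve for y':
  (∂F/∂y)·y' = -∂F/∂x
  dy/dx = -(∂F/∂x)/(∂F/∂y) = -(18x^2 - 9)/(3y^2 - 9) = 3(1 - 2x^2)/(y^2 - 3)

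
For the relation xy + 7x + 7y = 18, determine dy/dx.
Apply d/dx to both sides, remembering that y depends on x. Each occurrence of y therefore brings in a y' = dy/dx via the chain rule.

With F(x, y) equal to the left-hand side minus the right, differentiate F term by term:
  d/dx[xy] = x·y' + y
  d/dx[7x] = 7
  d/dx[7y] = 7·y'
  d/dx[-18] = 0
Adding these up, d/dx[F] = 0 becomes
  (y + 7) + (x + 7)·y' = 0,
so isolating y',
  dy/dx = -(y + 7)/(x + 7) = (-y - 7)/(x + 7)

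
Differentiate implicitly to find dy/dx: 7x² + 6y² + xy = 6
Differentiate the relation implicitly: treat y = y(x) and apply the chain rule, so every y-derivative picks up a y' = dy/dx factor.

With everything moved to the left-hand side, differentiate term by term:
  d/dx[7x^2] = 14x
  d/dx[xy] = x·y' + y
  d/dx[6y^2] = 12y·y'
  d/dx[-6] = 0

Separating the contributions that come from x directly and those that come through y:
  without y':      14x + y
  multiplying y':  x + 12y

so (14x + y) + (x + 12y)·y' = 0, and therefore
  dy/dx = -(14x + y)/(x + 12y) = (-14x - y)/(x + 12y)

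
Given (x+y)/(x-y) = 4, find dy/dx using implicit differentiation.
Take d/dx of both sides. Since y is implicitly a function of x, the chain rule attaches a y' = dy/dx factor whenever we differentiate through y.

Set F(x, y) = (left side) − (right side), so the curve is F = 0. Differentiating each term of F:
  d/dx[(x + y)/(x - y)] = (y' + 1)/(x - y) + (x + y)(y' - 1)/(x - y)^2
  d/dx[-4] = 0

Collecting, the y'-free part is the partial derivative in x and the y' coefficient is the partial derivative in y:
  ∂F/∂x = 1/(x - y) - (x + y)/(x - y)^2
  ∂F/∂y = 1/(x - y) + (x + y)/(x - y)^2

so d/dx[F(x, y(x))] = ∂F/∂x + (∂F/∂y)·y' = 0. Rearranging,
  dy/dx = -(∂F/∂x)/(∂F/∂y) = -(1/(x - y) - (x + y)/(x - y)^2)/(1/(x - y) + (x + y)/(x - y)^2)
        = -(-2y/(x - y)^2)/(2x/(x - y)^2) = y/x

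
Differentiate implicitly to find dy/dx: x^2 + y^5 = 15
Take d/dx of both sides. Since y is implicitly a function of x, the chain rule attaches a y' = dy/dx factor whenever we differentiate through y.

Set F(x, y) = (left side) − (right side), so the curve is F = 0. Differentiating each term of F:
  d/dx[x^2] = 2x
  d/dx[y^5] = 5y^4·y'
  d/dx[-15] = 0

Collecting, the y'-free part is the partial derivative in x and the y' coefficient is the partial derivative in y:
  ∂F/∂x = 2x
  ∂F/∂y = 5y^4

so d/dx[F(x, y(x))] = ∂F/∂x + (∂F/∂y)·y' = 0. Rearranging,
  dy/dx = -(∂F/∂x)/(∂F/∂y) = -(2x)/(5y^4) = -2x/(5y^4)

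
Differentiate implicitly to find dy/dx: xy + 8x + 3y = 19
Differentiate the relation implicitly: treat y = y(x) and apply the chain rule, so every y-derivative picks up a y' = dy/dx factor.

With everything moved to the left-hand side, differentiate term by term:
  d/dx[xy] = x·y' + y
  d/dx[8x] = 8
  d/dx[3y] = 3·y'
  d/dx[-19] = 0

Separating the contributions that come from x directly and those that come through y:
  without y':      y + 8
  multiplying y':  x + 3

so (y + 8) + (x + 3)·y' = 0, and therefore
  dy/dx = -(y + 8)/(x + 3) = (-y - 8)/(x + 3)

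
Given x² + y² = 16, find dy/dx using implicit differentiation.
Take d/dx of both sides. Since y is implicitly a function of x, the chain rule attaches a y' = dy/dx factor whenever we differentiate through y.

Set F(x, y) = (left side) − (right side), so the curve is F = 0. Differentiating each term of F:
  d/dx[x^2] = 2x
  d/dx[y^2] = 2y·y'
  d/dx[-16] = 0

Collecting, the y'-free part is the partial derivative in x and the y' coefficient is the partial derivative in y:
  ∂F/∂x = 2x
  ∂F/∂y = 2y

so d/dx[F(x, y(x))] = ∂F/∂x + (∂F/∂y)·y' = 0. Rearranging,
  dy/dx = -(∂F/∂x)/(∂F/∂y) = -(2x)/(2y) = -x/y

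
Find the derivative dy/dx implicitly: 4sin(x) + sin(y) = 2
Differentiate the relation implicitly: treat y = y(x) and apply the chain rule, so every y-derivative picks up a y' = dy/dx factor.

With everything moved to the left-hand side, differentiate term by term:
  d/dx[4sin(x)] = 4cos(x)
  d/dx[sin(y)] = y'·cos(y)
  d/dx[-2] = 0

Separating the contributions that come from x directly and those that come through y:
  without y':      4cos(x)
  multiplying y':  cos(y)

so (4cos(x)) + (cos(y))·y' = 0, and therefore
  dy/dx = -(4cos(x))/(cos(y)) = -4cos(x)/cos(y)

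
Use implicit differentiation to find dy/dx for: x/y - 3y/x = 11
Take d/dx of both sides. Since y is implicitly a function of x, the chain rule attaches a y' = dy/dx factor whenever we differentiate through y.

Set F(x, y) = (left side) − (right side), so the curve is F = 0. Differentiating each term of F:
  d/dx[x/y] = -x·y'/y^2 + 1/y
  d/dx[-3y/x] = -3·y'/x + 3y/x^2
  d/dx[-11] = 0

Collecting, the y'-free part is the partial derivative in x and the y' coefficient is the partial derivative in y:
  ∂F/∂x = 1/y + 3y/x^2
  ∂F/∂y = -x/y^2 - 3/x

so d/dx[F(x, y(x))] = ∂F/∂x + (∂F/∂y)·y' = 0. Rearranging,
  dy/dx = -(∂F/∂x)/(∂F/∂y) = -(1/y + 3y/x^2)/(-x/y^2 - 3/x)
        = -((x^2 + 3y^2)/(x^2y))/(-(x^2 + 3y^2)/(xy^2)) = y/x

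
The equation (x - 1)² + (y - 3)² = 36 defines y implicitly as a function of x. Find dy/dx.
Differentiate the relation implicitly: treat y = y(x) and apply the chain rule, so every y-derivative picks up a y' = dy/dx factor.

With everything moved to the left-hand side, differentiate term by term:
  d/dx[(x - 1)^2] = 2x - 2
  d/dx[(y - 3)^2] = 2·y'(y - 3)
  d/dx[-36] = 0

Separating the contributions that come from x directly and those that come through y:
  without y':      2x - 2
  multiplying y':  2y - 6

so (2x - 2) + (2y - 6)·y' = 0, and therefore
  dy/dx = -(2x - 2)/(2y - 6) = (1 - x)/(y - 3)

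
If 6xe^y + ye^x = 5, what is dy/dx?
Differentiate both sides with respect to x, treating y as y(x). By the chain rule, any term containing y contributes a factor of y' = dy/dx when we differentiate it.

Move every term to one side and write the relation as F(x, y) = 0. Term by term,
  d/dx[6x·e^(y)] = 6x·y'·e^(y) + 6e^(y)
  d/dx[y·e^(x)] = y·e^(x) + y'·e^(x)
  d/dx[-5] = 0

The pieces without y' make up ∂F/∂x and the coefficient of y' is ∂F/∂y:
  ∂F/∂x = y·e^(x) + 6e^(y),
  ∂F/∂y = 6x·e^(y) + e^(x).

Since d/dx[F] = ∂F/∂x + (∂F/∂y)·y' = 0, solve for y':
  (∂F/∂y)·y' = -∂F/∂x
  dy/dx = -(∂F/∂x)/(∂F/∂y) = -(y·e^(x) + 6e^(y))/(6x·e^(y) + e^(x)) = (-y·e^(x) - 6e^(y))/(6x·e^(y) + e^(x))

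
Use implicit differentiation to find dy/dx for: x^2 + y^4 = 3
Differentiate both sides with respect to x, treating y as y(x). By the chain rule, any term containing y contributes a factor of y' = dy/dx when we differentiate it.

Move every term to one side and write the relation as F(x, y) = 0. Term by term,
  d/dx[x^2] = 2x
  d/dx[y^4] = 4y^3·y'
  d/dx[-3] = 0

The pieces without y' make up ∂F/∂x and the coefficient of y' is ∂F/∂y:
  ∂F/∂x = 2x,
  ∂F/∂y = 4y^3.

Since d/dx[F] = ∂F/∂x + (∂F/∂y)·y' = 0, solve for y':
  (∂F/∂y)·y' = -∂F/∂x
  dy/dx = -(∂F/∂x)/(∂F/∂y) = -(2x)/(4y^3) = -x/(2y^3)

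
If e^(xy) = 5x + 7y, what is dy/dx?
Apply d/dx to both sides, remembering that y depends on x. Each occurrence of y therefore brings in a y' = dy/dx via the chain rule.

With F(x, y) equal to the left-hand side minus the right, differentiate F term by term:
  d/dx[-5x] = -5
  d/dx[-7y] = -7·y'
  d/dx[e^(xy)] = (x·y' + y)·e^(xy)
Adding these up, d/dx[F] = 0 becomes
  (y·e^(xy) - 5) + (x·e^(xy) - 7)·y' = 0,
so isolating y',
  dy/dx = -(y·e^(xy) - 5)/(x·e^(xy) - 7) = (-y·e^(xy) + 5)/(x·e^(xy) - 7)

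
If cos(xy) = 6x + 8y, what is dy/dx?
Apply d/dx to both sides, remembering that y depends on x. Each occurrence of y therefore brings in a y' = dy/dx via the chain rule.

With F(x, y) equal to the left-hand side minus the right, differentiate F term by term:
  d/dx[-6x] = -6
  d/dx[-8y] = -8·y'
  d/dx[cos(xy)] = -(x·y' + y)·sin(xy)
Adding these up, d/dx[F] = 0 becomes
  (-y·sin(xy) - 6) + (-x·sin(xy) - 8)·y' = 0,
so isolating y',
  dy/dx = -(-y·sin(xy) - 6)/(-x·sin(xy) - 8) = -(y·sin(xy) + 6)/(x·sin(xy) + 8)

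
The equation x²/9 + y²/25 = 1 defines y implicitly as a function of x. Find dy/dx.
Apply d/dx to both sides, remembering that y depends on x. Each occurrence of y therefore brings in a y' = dy/dx via the chain rule.

With F(x, y) equal to the left-hand side minus the right, differentiate F term by term:
  d/dx[x^2/9] = 2x/9
  d/dx[y^2/25] = 2y·y'/25
  d/dx[-1] = 0
Adding these up, d/dx[F] = 0 becomes
  (2x/9) + (2y/25)·y' = 0,
so isolating y',
  dy/dx = -(2x/9)/(2y/25) = -25x/(9y)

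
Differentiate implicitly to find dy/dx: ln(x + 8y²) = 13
Differentiate both sides with respect to x, treating y as y(x). By the chain rule, any term containing y contributes a factor of y' = dy/dx when we differentiate it.

Move every term to one side and write the relation as F(x, y) = 0. Term by term,
  d/dx[ln(x + 8y^2)] = (16y·y' + 1)/(x + 8y^2)
  d/dx[-13] = 0

The pieces without y' make up ∂F/∂x and the coefficient of y' is ∂F/∂y:
  ∂F/∂x = 1/(x + 8y^2),
  ∂F/∂y = 16y/(x + 8y^2).

Since d/dx[F] = ∂F/∂x + (∂F/∂y)·y' = 0, solve for y':
  (∂F/∂y)·y' = -∂F/∂x
  dy/dx = -(∂F/∂x)/(∂F/∂y) = -(1/(x + 8y^2))/(16y/(x + 8y^2)) = -1/(16y)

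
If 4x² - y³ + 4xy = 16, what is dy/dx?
Differentiate the relation implicitly: treat y = y(x) and apply the chain rule, so every y-derivative picks up a y' = dy/dx factor.

With everything moved to the left-hand side, differentiate term by term:
  d/dx[4x^2] = 8x
  d/dx[4xy] = 4x·y' + 4y
  d/dx[-y^3] = -3y^2·y'
  d/dx[-16] = 0

Separating the contributions that come from x directly and those that come through y:
  without y':      8x + 4y
  multiplying y':  4x - 3y^2

so (8x + 4y) + (4x - 3y^2)·y' = 0, and therefore
  dy/dx = -(8x + 4y)/(4x - 3y^2) = 4(-2x - y)/(4x - 3y^2)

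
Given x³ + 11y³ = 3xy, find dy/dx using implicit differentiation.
Apply d/dx to both sides, remembering that y depends on x. Each occurrence of y therefore brings in a y' = dy/dx via the chain rule.

With F(x, y) equal to the left-hand side minus the right, differentiate F term by term:
  d/dx[x^3] = 3x^2
  d/dx[-3xy] = -3x·y' - 3y
  d/dx[11y^3] = 33y^2·y'
Adding these up, d/dx[F] = 0 becomes
  (3x^2 - 3y) + (-3x + 33y^2)·y' = 0,
so isolating y',
  dy/dx = -(3x^2 - 3y)/(-3x + 33y^2) = (x^2 - y)/(x - 11y^2)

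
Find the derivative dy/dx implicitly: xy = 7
Differentiate both sides with respect to x, treating y as y(x). By the chain rule, any term containing y contributes a factor of y' = dy/dx when we differentiate it.

Move every term to one side and write the relation as F(x, y) = 0. Term by term,
  d/dx[xy] = x·y' + y
  d/dx[-7] = 0

The pieces without y' make up ∂F/∂x and the coefficient of y' is ∂F/∂y:
  ∂F/∂x = y,
  ∂F/∂y = x.

Since d/dx[F] = ∂F/∂x + (∂F/∂y)·y' = 0, solve for y':
  (∂F/∂y)·y' = -∂F/∂x
  dy/dx = -(∂F/∂x)/(∂F/∂y) = -(y)/(x) = -y/x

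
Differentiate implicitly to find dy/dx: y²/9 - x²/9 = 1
Differentiate both sides with respect to x, treating y as y(x). By the chain rule, any term containing y contributes a factor of y' = dy/dx when we differentiate it.

Move every term to one side and write the relation as F(x, y) = 0. Term by term,
  d/dx[-x^2/9] = -2x/9
  d/dx[y^2/9] = 2y·y'/9
  d/dx[-1] = 0

The pieces without y' make up ∂F/∂x and the coefficient of y' is ∂F/∂y:
  ∂F/∂x = -2x/9,
  ∂F/∂y = 2y/9.

Since d/dx[F] = ∂F/∂x + (∂F/∂y)·y' = 0, solve for y':
  (∂F/∂y)·y' = -∂F/∂x
  dy/dx = -(∂F/∂x)/(∂F/∂y) = -(-2x/9)/(2y/9) = x/y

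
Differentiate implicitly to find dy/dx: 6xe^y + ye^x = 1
Differentiate both sides with respect to x, treating y as y(x). By the chain rule, any term containing y contributes a factor of y' = dy/dx when we differentiate it.

Move every term to one side and write the relation as F(x, y) = 0. Term by term,
  d/dx[6x·e^(y)] = 6x·y'·e^(y) + 6e^(y)
  d/dx[y·e^(x)] = y·e^(x) + y'·e^(x)
  d/dx[-1] = 0

The pieces without y' make up ∂F/∂x and the coefficient of y' is ∂F/∂y:
  ∂F/∂x = y·e^(x) + 6e^(y),
  ∂F/∂y = 6x·e^(y) + e^(x).

Since d/dx[F] = ∂F/∂x + (∂F/∂y)·y' = 0, solve for y':
  (∂F/∂y)·y' = -∂F/∂x
  dy/dx = -(∂F/∂x)/(∂F/∂y) = -(y·e^(x) + 6e^(y))/(6x·e^(y) + e^(x)) = (-y·e^(x) - 6e^(y))/(6x·e^(y) + e^(x))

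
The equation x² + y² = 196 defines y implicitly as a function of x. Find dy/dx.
Differentiate the relation implicitly: treat y = y(x) and apply the chain rule, so every y-derivative picks up a y' = dy/dx factor.

With everything moved to the left-hand side, differentiate term by term:
  d/dx[x^2] = 2x
  d/dx[y^2] = 2y·y'
  d/dx[-196] = 0

Separating the contributions that come from x directly and those that come through y:
  without y':      2x
  multiplying y':  2y

so (2x) + (2y)·y' = 0, and therefore
  dy/dx = -(2x)/(2y) = -x/y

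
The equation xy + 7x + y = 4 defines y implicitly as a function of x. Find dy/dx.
Apply d/dx to both sides, remembering that y depends on x. Each occurrence of y therefore brings in a y' = dy/dx via the chain rule.

With F(x, y) equal to the left-hand side minus the right, differentiate F term by term:
  d/dx[xy] = x·y' + y
  d/dx[7x] = 7
  d/dx[y] = y'
  d/dx[-4] = 0
Adding these up, d/dx[F] = 0 becomes
  (y + 7) + (x + 1)·y' = 0,
so isolating y',
  dy/dx = -(y + 7)/(x + 1) = (-y - 7)/(x + 1)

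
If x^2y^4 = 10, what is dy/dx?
Differentiate both sides with respect to x, treating y as y(x). By the chain rule, any term containing y contributes a factor of y' = dy/dx when we differentiate it.

Move every term to one side and write the relation as F(x, y) = 0. Term by term,
  d/dx[x^2y^4] = 4x^2y^3·y' + 2xy^4
  d/dx[-10] = 0

The pieces without y' make up ∂F/∂x and the coefficient of y' is ∂F/∂y:
  ∂F/∂x = 2xy^4,
  ∂F/∂y = 4x^2y^3.

Since d/dx[F] = ∂F/∂x + (∂F/∂y)·y' = 0, solve for y':
  (∂F/∂y)·y' = -∂F/∂x
  dy/dx = -(∂F/∂x)/(∂F/∂y) = -(2xy^4)/(4x^2y^3) = -y/(2x)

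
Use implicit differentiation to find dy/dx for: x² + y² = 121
Apply d/dx to both sides, remembering that y depends on x. Each occurrence of y therefore brings in a y' = dy/dx via the chain rule.

With F(x, y) equal to the left-hand side minus the right, differentiate F term by term:
  d/dx[x^2] = 2x
  d/dx[y^2] = 2y·y'
  d/dx[-121] = 0
Adding these up, d/dx[F] = 0 becomes
  (2x) + (2y)·y' = 0,
so isolating y',
  dy/dx = -(2x)/(2y) = -x/y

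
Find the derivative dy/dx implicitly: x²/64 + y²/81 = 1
Apply d/dx to both sides, remembering that y depends on x. Each occurrence of y therefore brings in a y' = dy/dx via the chain rule.

With F(x, y) equal to the left-hand side minus the right, differentiate F term by term:
  d/dx[x^2/64] = x/32
  d/dx[y^2/81] = 2y·y'/81
  d/dx[-1] = 0
Adding these up, d/dx[F] = 0 becomes
  (x/32) + (2y/81)·y' = 0,
so isolating y',
  dy/dx = -(x/32)/(2y/81) = -81x/(64y)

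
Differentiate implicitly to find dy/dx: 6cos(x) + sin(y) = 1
Apply d/dx to both sides, remembering that y depends on x. Each occurrence of y therefore brings in a y' = dy/dx via the chain rule.

With F(x, y) equal to the left-hand side minus the right, differentiate F term by term:
  d/dx[sin(y)] = y'·cos(y)
  d/dx[6cos(x)] = -6sin(x)
  d/dx[-1] = 0
Adding these up, d/dx[F] = 0 becomes
  (-6sin(x)) + (cos(y))·y' = 0,
so isolating y',
  dy/dx = -(-6sin(x))/(cos(y)) = 6sin(x)/cos(y)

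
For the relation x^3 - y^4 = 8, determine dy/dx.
Differentiate the relation implicitly: treat y = y(x) and apply the chain rule, so every y-derivative picks up a y' = dy/dx factor.

With everything moved to the left-hand side, differentiate term by term:
  d/dx[x^3] = 3x^2
  d/dx[-y^4] = -4y^3·y'
  d/dx[-8] = 0

Separating the contributions that come from x directly and those that come through y:
  without y':      3x^2
  multiplying y':  -4y^3

so (3x^2) + (-4y^3)·y' = 0, and therefore
  dy/dx = -(3x^2)/(-4y^3) = 3x^2/(4y^3)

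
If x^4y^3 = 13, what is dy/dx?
Apply d/dx to both sides, remembering that y depends on x. Each occurrence of y therefore brings in a y' = dy/dx via the chain rule.

With F(x, y) equal to the left-hand side minus the right, differentiate F term by term:
  d/dx[x^4y^3] = 3x^4y^2·y' + 4x^3y^3
  d/dx[-13] = 0
Adding these up, d/dx[F] = 0 becomes
  (4x^3y^3) + (3x^4y^2)·y' = 0,
so isolating y',
  dy/dx = -(4x^3y^3)/(3x^4y^2) = -4y/(3x)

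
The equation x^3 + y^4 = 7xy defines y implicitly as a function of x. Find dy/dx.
Take d/dx of both sides. Since y is implicitly a function of x, the chain rule attaches a y' = dy/dx factor whenever we differentiate through y.

Set F(x, y) = (left side) − (right side), so the curve is F = 0. Differentiating each term of F:
  d/dx[x^3] = 3x^2
  d/dx[-7xy] = -7x·y' - 7y
  d/dx[y^4] = 4y^3·y'

Collecting, the y'-free part is the partial derivative in x and the y' coefficient is the partial derivative in y:
  ∂F/∂x = 3x^2 - 7y
  ∂F/∂y = -7x + 4y^3

so d/dx[F(x, y(x))] = ∂F/∂x + (∂F/∂y)·y' = 0. Rearranging,
  dy/dx = -(∂F/∂x)/(∂F/∂y) = -(3x^2 - 7y)/(-7x + 4y^3) = (3x^2 - 7y)/(7x - 4y^3)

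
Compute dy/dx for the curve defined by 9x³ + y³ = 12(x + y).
Differentiate the relation implicitly: treat y = y(x) and apply the chain rule, so every y-derivative picks up a y' = dy/dx factor.

With everything moved to the left-hand side, differentiate term by term:
  d/dx[9x^3] = 27x^2
  d/dx[-12x] = -12
  d/dx[y^3] = 3y^2·y'
  d/dx[-12y] = -12·y'

Separating the contributions that come from x directly and those that come through y:
  without y':      27x^2 - 12
  multiplying y':  3y^2 - 12

so (27x^2 - 12) + (3y^2 - 12)·y' = 0, and therefore
  dy/dx = -(27x^2 - 12)/(3y^2 - 12) = (4 - 9x^2)/(y^2 - 4)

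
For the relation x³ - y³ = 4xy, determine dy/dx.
Differentiate the relation implicitly: treat y = y(x) and apply the chain rule, so every y-derivative picks up a y' = dy/dx factor.

With everything moved to the left-hand side, differentiate term by term:
  d/dx[x^3] = 3x^2
  d/dx[-4xy] = -4x·y' - 4y
  d/dx[-y^3] = -3y^2·y'

Separating the contributions that come from x directly and those that come through y:
  without y':      3x^2 - 4y
  multiplying y':  -4x - 3y^2

so (3x^2 - 4y) + (-4x - 3y^2)·y' = 0, and therefore
  dy/dx = -(3x^2 - 4y)/(-4x - 3y^2) = (3x^2 - 4y)/(4x + 3y^2)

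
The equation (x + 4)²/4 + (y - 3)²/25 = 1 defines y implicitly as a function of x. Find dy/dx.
Apply d/dx to both sides, remembering that y depends on x. Each occurrence of y therefore brings in a y' = dy/dx via the chain rule.

With F(x, y) equal to the left-hand side minus the right, differentiate F term by term:
  d/dx[(x + 4)^2/4] = x/2 + 2
  d/dx[(y - 3)^2/25] = 2·y'(y - 3)/25
  d/dx[-1] = 0
Adding these up, d/dx[F] = 0 becomes
  (x/2 + 2) + (2y/25 - 6/25)·y' = 0,
so isolating y',
  dy/dx = -(x/2 + 2)/(2y/25 - 6/25)
        = -((x + 4)/2)/(2(y - 3)/25) = 25(-x - 4)/(4(y - 3))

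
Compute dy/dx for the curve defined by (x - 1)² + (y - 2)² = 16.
Differentiate the relation implicitly: treat y = y(x) and apply the chain rule, so every y-derivative picks up a y' = dy/dx factor.

With everything moved to the left-hand side, differentiate term by term:
  d/dx[(x - 1)^2] = 2x - 2
  d/dx[(y - 2)^2] = 2·y'(y - 2)
  d/dx[-16] = 0

Separating the contributions that come from x directly and those that come through y:
  without y':      2x - 2
  multiplying y':  2y - 4

so (2x - 2) + (2y - 4)·y' = 0, and therefore
  dy/dx = -(2x - 2)/(2y - 4) = (1 - x)/(y - 2)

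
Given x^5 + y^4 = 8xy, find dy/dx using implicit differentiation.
Apply d/dx to both sides, remembering that y depends on x. Each occurrence of y therefore brings in a y' = dy/dx via the chain rule.

With F(x, y) equal to the left-hand side minus the right, differentiate F term by term:
  d/dx[x^5] = 5x^4
  d/dx[-8xy] = -8x·y' - 8y
  d/dx[y^4] = 4y^3·y'
Adding these up, d/dx[F] = 0 becomes
  (5x^4 - 8y) + (-8x + 4y^3)·y' = 0,
so isolating y',
  dy/dx = -(5x^4 - 8y)/(-8x + 4y^3) = (5x^4 - 8y)/(4(2x - y^3))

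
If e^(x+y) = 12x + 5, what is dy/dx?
Take d/dx of both sides. Since y is implicitly a function of x, the chain rule attaches a y' = dy/dx factor whenever we differentiate through y.

Set F(x, y) = (left side) − (right side), so the curve is F = 0. Differentiating each term of F:
  d/dx[-12x] = -12
  d/dx[e^(x + y)] = (y' + 1)·e^(x + y)
  d/dx[-5] = 0

Collecting, the y'-free part is the partial derivative in x and the y' coefficient is the partial derivative in y:
  ∂F/∂x = e^(x + y) - 12
  ∂F/∂y = e^(x + y)

so d/dx[F(x, y(x))] = ∂F/∂x + (∂F/∂y)·y' = 0. Rearranging,
  dy/dx = -(∂F/∂x)/(∂F/∂y) = -(e^(x + y) - 12)/(e^(x + y)) = 12e^(-x - y) - 1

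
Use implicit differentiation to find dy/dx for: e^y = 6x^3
Apply d/dx to both sides, remembering that y depends on x. Each occurrence of y therefore brings in a y' = dy/dx via the chain rule.

With F(x, y) equal to the left-hand side minus the right, differentiate F term by term:
  d/dx[-6x^3] = -18x^2
  d/dx[e^(y)] = y'·e^(y)
Adding these up, d/dx[F] = 0 becomes
  (-18x^2) + (e^(y))·y' = 0,
so isolating y',
  dy/dx = -(-18x^2)/(e^(y)) = 18x^2e^(-y)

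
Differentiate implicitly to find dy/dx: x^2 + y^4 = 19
Differentiate both sides with respect to x, treating y as y(x). By the chain rule, any term containing y contributes a factor of y' = dy/dx when we differentiate it.

Move every term to one side and write the relation as F(x, y) = 0. Term by term,
  d/dx[x^2] = 2x
  d/dx[y^4] = 4y^3·y'
  d/dx[-19] = 0

The pieces without y' make up ∂F/∂x and the coefficient of y' is ∂F/∂y:
  ∂F/∂x = 2x,
  ∂F/∂y = 4y^3.

Since d/dx[F] = ∂F/∂x + (∂F/∂y)·y' = 0, solve for y':
  (∂F/∂y)·y' = -∂F/∂x
  dy/dx = -(∂F/∂x)/(∂F/∂y) = -(2x)/(4y^3) = -x/(2y^3)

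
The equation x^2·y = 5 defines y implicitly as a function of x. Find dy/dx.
Differentiate the relation implicitly: treat y = y(x) and apply the chain rule, so every y-derivative picks up a y' = dy/dx factor.

With everything moved to the left-hand side, differentiate term by term:
  d/dx[x^2y] = x^2·y' + 2xy
  d/dx[-5] = 0

Separating the contributions that come from x directly and those that come through y:
  without y':      2xy
  multiplying y':  x^2

so (2xy) + (x^2)·y' = 0, and therefore
  dy/dx = -(2xy)/(x^2) = -2y/x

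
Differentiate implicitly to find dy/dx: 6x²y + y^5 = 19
Take d/dx of both sides. Since y is implicitly a function of x, the chain rule attaches a y' = dy/dx factor whenever we differentiate through y.

Set F(x, y) = (left side) − (right side), so the curve is F = 0. Differentiating each term of F:
  d/dx[6x^2y] = 6x^2·y' + 12xy
  d/dx[y^5] = 5y^4·y'
  d/dx[-19] = 0

Collecting, the y'-free part is the partial derivative in x and the y' coefficient is the partial derivative in y:
  ∂F/∂x = 12xy
  ∂F/∂y = 6x^2 + 5y^4

so d/dx[F(x, y(x))] = ∂F/∂x + (∂F/∂y)·y' = 0. Rearranging,
  dy/dx = -(∂F/∂x)/(∂F/∂y) = -(12xy)/(6x^2 + 5y^4) = -12xy/(6x^2 + 5y^4)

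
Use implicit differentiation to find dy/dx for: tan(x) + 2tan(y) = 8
Differentiate both sides with respect to x, treating y as y(x). By the chain rule, any term containing y contributes a factor of y' = dy/dx when we differentiate it.

Move every term to one side and write the relation as F(x, y) = 0. Term by term,
  d/dx[tan(x)] = tan(x)^2 + 1
  d/dx[2tan(y)] = 2·y'(tan(y)^2 + 1)
  d/dx[-8] = 0

The pieces without y' make up ∂F/∂x and the coefficient of y' is ∂F/∂y:
  ∂F/∂x = tan(x)^2 + 1,
  ∂F/∂y = 2tan(y)^2 + 2.

Since d/dx[F] = ∂F/∂x + (∂F/∂y)·y' = 0, solve for y':
  (∂F/∂y)·y' = -∂F/∂x
  dy/dx = -(∂F/∂x)/(∂F/∂y) = -(tan(x)^2 + 1)/(2tan(y)^2 + 2) = -cos(y)^2/(2cos(x)^2)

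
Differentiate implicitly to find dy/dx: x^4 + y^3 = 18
Differentiate both sides with respect to x, treating y as y(x). By the chain rule, any term containing y contributes a factor of y' = dy/dx when we differentiate it.

Move every term to one side and write the relation as F(x, y) = 0. Term by term,
  d/dx[x^4] = 4x^3
  d/dx[y^3] = 3y^2·y'
  d/dx[-18] = 0

The pieces without y' make up ∂F/∂x and the coefficient of y' is ∂F/∂y:
  ∂F/∂x = 4x^3,
  ∂F/∂y = 3y^2.

Since d/dx[F] = ∂F/∂x + (∂F/∂y)·y' = 0, solve for y':
  (∂F/∂y)·y' = -∂F/∂x
  dy/dx = -(∂F/∂x)/(∂F/∂y) = -(4x^3)/(3y^2) = -4x^3/(3y^2)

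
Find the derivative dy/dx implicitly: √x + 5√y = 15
Apply d/dx to both sides, remembering that y depends on x. Each occurrence of y therefore brings in a y' = dy/dx via the chain rule.

With F(x, y) equal to the left-hand side minus the right, differentiate F term by term:
  d/dx[√(x)] = 1/(2√(x))
  d/dx[5√(y)] = 5·y'/(2√(y))
  d/dx[-15] = 0
Adding these up, d/dx[F] = 0 becomes
  (1/(2√(x))) + (5/(2√(y)))·y' = 0,
so isolating y',
  dy/dx = -(1/(2√(x)))/(5/(2√(y))) = -√(y)/(5√(x))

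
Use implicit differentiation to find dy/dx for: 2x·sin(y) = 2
Differentiate both sides with respect to x, treating y as y(x). By the chain rule, any term containing y contributes a factor of y' = dy/dx when we differentiate it.

Move every term to one side and write the relation as F(x, y) = 0. Term by term,
  d/dx[2x·sin(y)] = 2x·y'·cos(y) + 2sin(y)
  d/dx[-2] = 0

The pieces without y' make up ∂F/∂x and the coefficient of y' is ∂F/∂y:
  ∂F/∂x = 2sin(y),
  ∂F/∂y = 2x·cos(y).

Since d/dx[F] = ∂F/∂x + (∂F/∂y)·y' = 0, solve for y':
  (∂F/∂y)·y' = -∂F/∂x
  dy/dx = -(∂F/∂x)/(∂F/∂y) = -(2sin(y))/(2x·cos(y)) = -tan(y)/x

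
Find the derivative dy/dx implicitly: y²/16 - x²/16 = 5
Differentiate both sides with respect to x, treating y as y(x). By the chain rule, any term containing y contributes a factor of y' = dy/dx when we differentiate it.

Move every term to one side and write the relation as F(x, y) = 0. Term by term,
  d/dx[-x^2/16] = -x/8
  d/dx[y^2/16] = y·y'/8
  d/dx[-5] = 0

The pieces without y' make up ∂F/∂x and the coefficient of y' is ∂F/∂y:
  ∂F/∂x = -x/8,
  ∂F/∂y = y/8.

Since d/dx[F] = ∂F/∂x + (∂F/∂y)·y' = 0, solve for y':
  (∂F/∂y)·y' = -∂F/∂x
  dy/dx = -(∂F/∂x)/(∂F/∂y) = -(-x/8)/(y/8) = x/y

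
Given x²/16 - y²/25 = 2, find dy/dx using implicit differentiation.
Take d/dx of both sides. Since y is implicitly a function of x, the chain rule attaches a y' = dy/dx factor whenever we differentiate through y.

Set F(x, y) = (left side) − (right side), so the curve is F = 0. Differentiating each term of F:
  d/dx[x^2/16] = x/8
  d/dx[-y^2/25] = -2y·y'/25
  d/dx[-2] = 0

Collecting, the y'-free part is the partial derivative in x and the y' coefficient is the partial derivative in y:
  ∂F/∂x = x/8
  ∂F/∂y = -2y/25

so d/dx[F(x, y(x))] = ∂F/∂x + (∂F/∂y)·y' = 0. Rearranging,
  dy/dx = -(∂F/∂x)/(∂F/∂y) = -(x/8)/(-2y/25) = 25x/(16y)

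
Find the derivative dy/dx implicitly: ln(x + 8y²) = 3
Differentiate both sides with respect to x, treating y as y(x). By the chain rule, any term containing y contributes a factor of y' = dy/dx when we differentiate it.

Move every term to one side and write the relation as F(x, y) = 0. Term by term,
  d/dx[ln(x + 8y^2)] = (16y·y' + 1)/(x + 8y^2)
  d/dx[-3] = 0

The pieces without y' make up ∂F/∂x and the coefficient of y' is ∂F/∂y:
  ∂F/∂x = 1/(x + 8y^2),
  ∂F/∂y = 16y/(x + 8y^2).

Since d/dx[F] = ∂F/∂x + (∂F/∂y)·y' = 0, solve for y':
  (∂F/∂y)·y' = -∂F/∂x
  dy/dx = -(∂F/∂x)/(∂F/∂y) = -(1/(x + 8y^2))/(16y/(x + 8y^2)) = -1/(16y)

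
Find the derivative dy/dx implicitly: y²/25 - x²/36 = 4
Differentiate the relation implicitly: treat y = y(x) and apply the chain rule, so every y-derivative picks up a y' = dy/dx factor.

With everything moved to the left-hand side, differentiate term by term:
  d/dx[-x^2/36] = -x/18
  d/dx[y^2/25] = 2y·y'/25
  d/dx[-4] = 0

Separating the contributions that come from x directly and those that come through y:
  without y':      -x/18
  multiplying y':  2y/25

so (-x/18) + (2y/25)·y' = 0, and therefore
  dy/dx = -(-x/18)/(2y/25) = 25x/(36y)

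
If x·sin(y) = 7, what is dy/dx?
Differentiate the relation implicitly: treat y = y(x) and apply the chain rule, so every y-derivative picks up a y' = dy/dx factor.

With everything moved to the left-hand side, differentiate term by term:
  d/dx[x·sin(y)] = x·y'·cos(y) + sin(y)
  d/dx[-7] = 0

Separating the contributions that come from x directly and those that come through y:
  without y':      sin(y)
  multiplying y':  x·cos(y)

so (sin(y)) + (x·cos(y))·y' = 0, and therefore
  dy/dx = -(sin(y))/(x·cos(y)) = -tan(y)/x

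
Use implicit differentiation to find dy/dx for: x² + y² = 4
Differentiate the relation implicitly: treat y = y(x) and apply the chain rule, so every y-derivative picks up a y' = dy/dx factor.

With everything moved to the left-hand side, differentiate term by term:
  d/dx[x^2] = 2x
  d/dx[y^2] = 2y·y'
  d/dx[-4] = 0

Separating the contributions that come from x directly and those that come through y:
  without y':      2x
  multiplying y':  2y

so (2x) + (2y)·y' = 0, and therefore
  dy/dx = -(2x)/(2y) = -x/y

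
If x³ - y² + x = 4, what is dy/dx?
Differentiate the relation implicitly: treat y = y(x) and apply the chain rule, so every y-derivative picks up a y' = dy/dx factor.

With everything moved to the left-hand side, differentiate term by term:
  d/dx[x^3] = 3x^2
  d/dx[x] = 1
  d/dx[-y^2] = -2y·y'
  d/dx[-4] = 0

Separating the contributions that come from x directly and those that come through y:
  without y':      3x^2 + 1
  multiplying y':  -2y

so (3x^2 + 1) + (-2y)·y' = 0, and therefore
  dy/dx = -(3x^2 + 1)/(-2y) = (3x^2 + 1)/(2y)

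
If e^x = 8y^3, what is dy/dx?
Take d/dx of both sides. Since y is implicitly a function of x, the chain rule attaches a y' = dy/dx factor whenever we differentiate through y.

Set F(x, y) = (left side) − (right side), so the curve is F = 0. Differentiating each term of F:
  d/dx[-8y^3] = -24y^2·y'
  d/dx[e^(x)] = e^(x)

Collecting, the y'-free part is the partial derivative in x and the y' coefficient is the partial derivative in y:
  ∂F/∂x = e^(x)
  ∂F/∂y = -24y^2

so d/dx[F(x, y(x))] = ∂F/∂x + (∂F/∂y)·y' = 0. Rearranging,
  dy/dx = -(∂F/∂x)/(∂F/∂y) = -(e^(x))/(-24y^2) = e^(x)/(24y^2)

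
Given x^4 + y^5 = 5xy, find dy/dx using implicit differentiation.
Take d/dx of both sides. Since y is implicitly a function of x, the chain rule attaches a y' = dy/dx factor whenever we differentiate through y.

Set F(x, y) = (left side) − (right side), so the curve is F = 0. Differentiating each term of F:
  d/dx[x^4] = 4x^3
  d/dx[-5xy] = -5x·y' - 5y
  d/dx[y^5] = 5y^4·y'

Collecting, the y'-free part is the partial derivative in x and the y' coefficient is the partial derivative in y:
  ∂F/∂x = 4x^3 - 5y
  ∂F/∂y = -5x + 5y^4

so d/dx[F(x, y(x))] = ∂F/∂x + (∂F/∂y)·y' = 0. Rearranging,
  dy/dx = -(∂F/∂x)/(∂F/∂y) = -(4x^3 - 5y)/(-5x + 5y^4) = (4x^3/5 - y)/(x - y^4)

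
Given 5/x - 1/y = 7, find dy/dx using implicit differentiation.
Differentiate the relation implicitly: treat y = y(x) and apply the chain rule, so every y-derivative picks up a y' = dy/dx factor.

With everything moved to the left-hand side, differentiate term by term:
  d/dx[-1/y] = y'/y^2
  d/dx[5/x] = -5/x^2
  d/dx[-7] = 0

Separating the contributions that come from x directly and those that come through y:
  without y':      -5/x^2
  multiplying y':  y^(-2)

so (-5/x^2) + (y^(-2))·y' = 0, and therefore
  dy/dx = -(-5/x^2)/(y^(-2)) = 5y^2/x^2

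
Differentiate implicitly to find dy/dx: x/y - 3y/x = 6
Differentiate the relation implicitly: treat y = y(x) and apply the chain rule, so every y-derivative picks up a y' = dy/dx factor.

With everything moved to the left-hand side, differentiate term by term:
  d/dx[x/y] = -x·y'/y^2 + 1/y
  d/dx[-3y/x] = -3·y'/x + 3y/x^2
  d/dx[-6] = 0

Separating the contributions that come from x directly and those that come through y:
  without y':      1/y + 3y/x^2
  multiplying y':  -x/y^2 - 3/x

so (1/y + 3y/x^2) + (-x/y^2 - 3/x)·y' = 0, and therefore
  dy/dx = -(1/y + 3y/x^2)/(-x/y^2 - 3/x)
        = -((x^2 + 3y^2)/(x^2y))/(-(x^2 + 3y^2)/(xy^2)) = y/x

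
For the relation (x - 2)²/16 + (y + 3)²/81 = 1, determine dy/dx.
Differentiate the relation implicitly: treat y = y(x) and apply the chain rule, so every y-derivative picks up a y' = dy/dx factor.

With everything moved to the left-hand side, differentiate term by term:
  d/dx[(x - 2)^2/16] = x/8 - 1/4
  d/dx[(y + 3)^2/81] = 2·y'(y + 3)/81
  d/dx[-1] = 0

Separating the contributions that come from x directly and those that come through y:
  without y':      x/8 - 1/4
  multiplying y':  2y/81 + 2/27

so (x/8 - 1/4) + (2y/81 + 2/27)·y' = 0, and therefore
  dy/dx = -(x/8 - 1/4)/(2y/81 + 2/27)
        = -((x - 2)/8)/(2(y + 3)/81) = 81(2 - x)/(16(y + 3))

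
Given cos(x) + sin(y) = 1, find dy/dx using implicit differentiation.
Differentiate both sides with respect to x, treating y as y(x). By the chain rule, any term containing y contributes a factor of y' = dy/dx when we differentiate it.

Move every term to one side and write the relation as F(x, y) = 0. Term by term,
  d/dx[sin(y)] = y'·cos(y)
  d/dx[cos(x)] = -sin(x)
  d/dx[-1] = 0

The pieces without y' make up ∂F/∂x and the coefficient of y' is ∂F/∂y:
  ∂F/∂x = -sin(x),
  ∂F/∂y = cos(y).

Since d/dx[F] = ∂F/∂x + (∂F/∂y)·y' = 0, solve for y':
  (∂F/∂y)·y' = -∂F/∂x
  dy/dx = -(∂F/∂x)/(∂F/∂y) = -(-sin(x))/(cos(y)) = sin(x)/cos(y)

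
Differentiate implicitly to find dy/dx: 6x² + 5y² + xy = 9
Differentiate both sides with respect to x, treating y as y(x). By the chain rule, any term containing y contributes a factor of y' = dy/dx when we differentiate it.

Move every term to one side and write the relation as F(x, y) = 0. Term by term,
  d/dx[6x^2] = 12x
  d/dx[xy] = x·y' + y
  d/dx[5y^2] = 10y·y'
  d/dx[-9] = 0

The pieces without y' make up ∂F/∂x and the coefficient of y' is ∂F/∂y:
  ∂F/∂x = 12x + y,
  ∂F/∂y = x + 10y.

Since d/dx[F] = ∂F/∂x + (∂F/∂y)·y' = 0, solve for y':
  (∂F/∂y)·y' = -∂F/∂x
  dy/dx = -(∂F/∂x)/(∂F/∂y) = -(12x + y)/(x + 10y) = (-12x - y)/(x + 10y)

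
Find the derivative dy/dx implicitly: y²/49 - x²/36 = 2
Differentiate both sides with respect to x, treating y as y(x). By the chain rule, any term containing y contributes a factor of y' = dy/dx when we differentiate it.

Move every term to one side and write the relation as F(x, y) = 0. Term by term,
  d/dx[-x^2/36] = -x/18
  d/dx[y^2/49] = 2y·y'/49
  d/dx[-2] = 0

The pieces without y' make up ∂F/∂x and the coefficient of y' is ∂F/∂y:
  ∂F/∂x = -x/18,
  ∂F/∂y = 2y/49.

Since d/dx[F] = ∂F/∂x + (∂F/∂y)·y' = 0, solve for y':
  (∂F/∂y)·y' = -∂F/∂x
  dy/dx = -(∂F/∂x)/(∂F/∂y) = -(-x/18)/(2y/49) = 49x/(36y)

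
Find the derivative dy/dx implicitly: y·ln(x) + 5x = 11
Differentiate the relation implicitly: treat y = y(x) and apply the chain rule, so every y-derivative picks up a y' = dy/dx factor.

With everything moved to the left-hand side, differentiate term by term:
  d/dx[5x] = 5
  d/dx[y·ln(x)] = y'·ln(x) + y/x
  d/dx[-11] = 0

Separating the contributions that come from x directly and those that come through y:
  without y':      5 + y/x
  multiplying y':  ln(x)

so (5 + y/x) + (ln(x))·y' = 0, and therefore
  dy/dx = -(5 + y/x)/(ln(x))
        = -((5x + y)/x)/(ln(x)) = (-5x - y)/(x·ln(x))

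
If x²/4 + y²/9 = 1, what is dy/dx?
Apply d/dx to both sides, remembering that y depends on x. Each occurrence of y therefore brings in a y' = dy/dx via the chain rule.

With F(x, y) equal to the left-hand side minus the right, differentiate F term by term:
  d/dx[x^2/4] = x/2
  d/dx[y^2/9] = 2y·y'/9
  d/dx[-1] = 0
Adding these up, d/dx[F] = 0 becomes
  (x/2) + (2y/9)·y' = 0,
so isolating y',
  dy/dx = -(x/2)/(2y/9) = -9x/(4y)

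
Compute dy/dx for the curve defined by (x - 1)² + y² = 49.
Apply d/dx to both sides, remembering that y depends on x. Each occurrence of y therefore brings in a y' = dy/dx via the chain rule.

With F(x, y) equal to the left-hand side minus the right, differentiate F term by term:
  d/dx[y^2] = 2y·y'
  d/dx[(x - 1)^2] = 2x - 2
  d/dx[-49] = 0
Adding these up, d/dx[F] = 0 becomes
  (2x - 2) + (2y)·y' = 0,
so isolating y',
  dy/dx = -(2x - 2)/(2y) = (1 - x)/y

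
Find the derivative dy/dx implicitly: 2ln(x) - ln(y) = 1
Differentiate both sides with respect to x, treating y as y(x). By the chain rule, any term containing y contributes a factor of y' = dy/dx when we differentiate it.

Move every term to one side and write the relation as F(x, y) = 0. Term by term,
  d/dx[2ln(x)] = 2/x
  d/dx[-ln(y)] = -y'/y
  d/dx[-1] = 0

The pieces without y' make up ∂F/∂x and the coefficient of y' is ∂F/∂y:
  ∂F/∂x = 2/x,
  ∂F/∂y = -1/y.

Since d/dx[F] = ∂F/∂x + (∂F/∂y)·y' = 0, solve for y':
  (∂F/∂y)·y' = -∂F/∂x
  dy/dx = -(∂F/∂x)/(∂F/∂y) = -(2/x)/(-1/y) = 2y/x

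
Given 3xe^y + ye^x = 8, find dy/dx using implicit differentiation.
Apply d/dx to both sides, remembering that y depends on x. Each occurrence of y therefore brings in a y' = dy/dx via the chain rule.

With F(x, y) equal to the left-hand side minus the right, differentiate F term by term:
  d/dx[3x·e^(y)] = 3x·y'·e^(y) + 3e^(y)
  d/dx[y·e^(x)] = y·e^(x) + y'·e^(x)
  d/dx[-8] = 0
Adding these up, d/dx[F] = 0 becomes
  (y·e^(x) + 3e^(y)) + (3x·e^(y) + e^(x))·y' = 0,
so isolating y',
  dy/dx = -(y·e^(x) + 3e^(y))/(3x·e^(y) + e^(x)) = (-y·e^(x) - 3e^(y))/(3x·e^(y) + e^(x))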